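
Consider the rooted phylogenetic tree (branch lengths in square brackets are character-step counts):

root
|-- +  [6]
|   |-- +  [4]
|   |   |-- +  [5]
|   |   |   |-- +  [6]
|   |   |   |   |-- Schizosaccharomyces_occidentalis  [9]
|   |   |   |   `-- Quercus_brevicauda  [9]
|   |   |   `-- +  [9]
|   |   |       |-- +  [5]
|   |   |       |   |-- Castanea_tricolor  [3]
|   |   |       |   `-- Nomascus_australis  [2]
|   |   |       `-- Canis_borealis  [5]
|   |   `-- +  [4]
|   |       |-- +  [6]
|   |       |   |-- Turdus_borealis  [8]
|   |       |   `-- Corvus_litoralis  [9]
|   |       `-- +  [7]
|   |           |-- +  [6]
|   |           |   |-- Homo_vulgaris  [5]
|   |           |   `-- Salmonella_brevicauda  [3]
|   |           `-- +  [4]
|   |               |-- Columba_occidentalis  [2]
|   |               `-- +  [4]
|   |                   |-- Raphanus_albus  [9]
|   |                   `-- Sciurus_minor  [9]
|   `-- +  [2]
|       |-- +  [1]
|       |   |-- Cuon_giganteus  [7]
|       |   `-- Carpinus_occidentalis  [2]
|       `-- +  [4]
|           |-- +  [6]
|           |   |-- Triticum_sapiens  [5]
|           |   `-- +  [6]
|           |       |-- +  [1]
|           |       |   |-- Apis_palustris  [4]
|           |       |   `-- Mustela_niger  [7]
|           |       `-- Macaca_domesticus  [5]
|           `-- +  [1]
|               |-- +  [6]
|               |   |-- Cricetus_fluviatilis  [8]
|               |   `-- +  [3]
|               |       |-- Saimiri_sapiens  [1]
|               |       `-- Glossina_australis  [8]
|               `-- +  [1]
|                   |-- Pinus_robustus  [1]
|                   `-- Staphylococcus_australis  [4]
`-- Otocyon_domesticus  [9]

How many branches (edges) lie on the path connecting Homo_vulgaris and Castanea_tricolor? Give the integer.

The MRCA of Homo_vulgaris and Castanea_tricolor is the node subtending (((Schizosaccharomyces_occidentalis,Quercus_brevicauda),((Castanea_tricolor,Nomascus_australis),Canis_borealis)),((Turdus_borealis,Corvus_litoralis),((Homo_vulgaris,Salmonella_brevicauda),(Columba_occidentalis,(Raphanus_albus,Sciurus_minor))))).
From Homo_vulgaris up to that node: 4 branches. From Castanea_tricolor up to the same node: 4 branches. Total: 4 + 4 = 8.

8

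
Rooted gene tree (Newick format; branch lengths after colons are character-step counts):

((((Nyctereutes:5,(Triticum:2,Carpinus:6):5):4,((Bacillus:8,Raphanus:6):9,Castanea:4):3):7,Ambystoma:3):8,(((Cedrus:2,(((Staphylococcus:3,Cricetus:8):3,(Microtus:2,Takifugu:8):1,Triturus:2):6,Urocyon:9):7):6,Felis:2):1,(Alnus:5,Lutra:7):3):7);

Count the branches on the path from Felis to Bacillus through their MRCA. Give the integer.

The MRCA of Felis and Bacillus is the root of the tree.
From Felis up to that node: 3 branches. From Bacillus up to the same node: 5 branches. Total: 3 + 5 = 8.

8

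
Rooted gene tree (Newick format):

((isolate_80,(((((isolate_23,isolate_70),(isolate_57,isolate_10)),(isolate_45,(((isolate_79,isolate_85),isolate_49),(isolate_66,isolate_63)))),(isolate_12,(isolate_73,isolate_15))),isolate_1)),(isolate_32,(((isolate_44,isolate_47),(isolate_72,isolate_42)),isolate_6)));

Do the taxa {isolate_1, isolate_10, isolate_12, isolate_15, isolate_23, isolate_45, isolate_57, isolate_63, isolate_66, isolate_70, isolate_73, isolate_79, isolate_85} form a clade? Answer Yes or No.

The MRCA of the listed taxa subtends (((((isolate_23,isolate_70),(isolate_57,isolate_10)),(isolate_45,(((isolate_79,isolate_85),isolate_49),(isolate_66,isolate_63)))),(isolate_12,(isolate_73,isolate_15))),isolate_1).
That clade also contains isolate_49, which is not in the proposed group, so the group is not monophyletic.

No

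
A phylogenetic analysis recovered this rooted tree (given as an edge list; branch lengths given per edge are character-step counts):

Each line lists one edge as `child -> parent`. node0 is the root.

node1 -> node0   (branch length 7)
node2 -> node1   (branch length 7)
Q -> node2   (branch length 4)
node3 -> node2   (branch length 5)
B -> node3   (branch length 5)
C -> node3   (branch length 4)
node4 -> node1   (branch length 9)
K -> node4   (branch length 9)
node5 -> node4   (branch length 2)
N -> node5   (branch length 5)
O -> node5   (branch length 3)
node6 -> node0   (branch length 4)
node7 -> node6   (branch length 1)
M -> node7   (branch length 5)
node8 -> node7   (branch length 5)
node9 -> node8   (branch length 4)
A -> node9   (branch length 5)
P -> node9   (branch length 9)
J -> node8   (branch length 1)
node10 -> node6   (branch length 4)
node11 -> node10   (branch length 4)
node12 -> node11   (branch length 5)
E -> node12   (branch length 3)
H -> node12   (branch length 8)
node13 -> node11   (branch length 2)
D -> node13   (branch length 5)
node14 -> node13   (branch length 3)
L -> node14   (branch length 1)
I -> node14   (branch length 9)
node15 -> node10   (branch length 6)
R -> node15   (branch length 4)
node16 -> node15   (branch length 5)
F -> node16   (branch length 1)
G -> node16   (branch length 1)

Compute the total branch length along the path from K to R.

The path runs K → … → MRCA → … → R; the MRCA is the root of the tree.
Branch lengths along that path: 9 + 9 + 7 + 4 + 4 + 6 + 4 = 43.

43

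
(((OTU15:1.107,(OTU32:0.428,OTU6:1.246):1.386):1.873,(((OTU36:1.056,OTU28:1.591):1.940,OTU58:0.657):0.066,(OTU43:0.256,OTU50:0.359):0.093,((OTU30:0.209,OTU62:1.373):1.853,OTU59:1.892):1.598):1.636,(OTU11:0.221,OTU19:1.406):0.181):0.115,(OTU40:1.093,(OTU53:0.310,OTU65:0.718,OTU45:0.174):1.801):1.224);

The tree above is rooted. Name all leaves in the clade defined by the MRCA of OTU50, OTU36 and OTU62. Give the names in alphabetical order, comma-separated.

OTU28, OTU30, OTU36, OTU43, OTU50, OTU58, OTU59, OTU62

Tracing OTU50: it sits inside (OTU43,OTU50).
Tracing OTU36: it sits inside (OTU36,OTU28).
Tracing OTU62: it sits inside (OTU30,OTU62).
The smallest clade enclosing all 3 is (((OTU36,OTU28),OTU58),(OTU43,OTU50),((OTU30,OTU62),OTU59)); the answer is its 8 terminal taxa in alphabetical order.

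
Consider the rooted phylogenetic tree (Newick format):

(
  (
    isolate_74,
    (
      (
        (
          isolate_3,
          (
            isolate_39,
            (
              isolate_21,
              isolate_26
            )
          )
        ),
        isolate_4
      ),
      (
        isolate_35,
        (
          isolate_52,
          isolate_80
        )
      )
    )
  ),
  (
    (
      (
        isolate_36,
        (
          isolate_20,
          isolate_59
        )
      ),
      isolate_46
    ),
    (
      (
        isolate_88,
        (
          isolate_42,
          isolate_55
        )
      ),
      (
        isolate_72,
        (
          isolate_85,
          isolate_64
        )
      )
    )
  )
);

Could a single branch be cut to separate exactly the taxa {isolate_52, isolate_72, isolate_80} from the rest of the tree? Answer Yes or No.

No

The MRCA of the listed taxa is the root, so the smallest clade containing them is the whole tree.
That clade also contains isolate_20, isolate_21, isolate_26, isolate_3, isolate_35, isolate_36, isolate_39, isolate_4, isolate_42, isolate_46, isolate_55, isolate_59, isolate_64, isolate_74, isolate_85, isolate_88, which are not in the proposed group, so the group is not monophyletic.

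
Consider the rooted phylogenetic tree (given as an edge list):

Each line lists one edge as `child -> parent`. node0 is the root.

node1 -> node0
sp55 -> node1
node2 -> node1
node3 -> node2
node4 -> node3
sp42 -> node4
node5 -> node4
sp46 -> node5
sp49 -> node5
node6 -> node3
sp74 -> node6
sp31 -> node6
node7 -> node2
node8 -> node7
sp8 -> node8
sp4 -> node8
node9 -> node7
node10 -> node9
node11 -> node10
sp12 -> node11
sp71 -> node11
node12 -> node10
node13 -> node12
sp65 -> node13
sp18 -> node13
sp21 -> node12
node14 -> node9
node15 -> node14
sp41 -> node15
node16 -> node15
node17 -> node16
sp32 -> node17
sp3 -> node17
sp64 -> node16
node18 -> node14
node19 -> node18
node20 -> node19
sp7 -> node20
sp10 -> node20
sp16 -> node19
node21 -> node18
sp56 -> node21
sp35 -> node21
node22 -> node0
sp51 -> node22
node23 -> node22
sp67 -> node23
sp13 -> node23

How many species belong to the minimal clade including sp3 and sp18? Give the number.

14

The MRCA of sp3 and sp18 is the node subtending (((sp12,sp71),((sp65,sp18),sp21)),((sp41,((sp32,sp3),sp64)),(((sp7,sp10),sp16),(sp56,sp35)))).
That clade contains 14 terminal taxa: sp10, sp12, sp16, sp18, sp21, sp3, sp32, sp35, sp41, sp56, sp64, sp65, sp7, sp71.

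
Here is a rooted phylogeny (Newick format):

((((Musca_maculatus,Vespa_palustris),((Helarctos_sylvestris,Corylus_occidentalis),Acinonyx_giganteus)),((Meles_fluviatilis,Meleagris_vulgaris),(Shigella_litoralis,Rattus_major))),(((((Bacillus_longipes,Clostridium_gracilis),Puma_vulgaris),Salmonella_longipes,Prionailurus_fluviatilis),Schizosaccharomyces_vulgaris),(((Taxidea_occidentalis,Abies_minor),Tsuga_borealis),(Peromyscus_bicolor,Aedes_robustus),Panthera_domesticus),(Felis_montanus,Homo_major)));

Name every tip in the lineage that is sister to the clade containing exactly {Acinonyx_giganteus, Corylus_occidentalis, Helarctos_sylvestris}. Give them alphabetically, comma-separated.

Musca_maculatus, Vespa_palustris

The clade containing exactly {Acinonyx_giganteus, Corylus_occidentalis, Helarctos_sylvestris} attaches to the tree at the node subtending ((Musca_maculatus,Vespa_palustris),((Helarctos_sylvestris,Corylus_occidentalis),Acinonyx_giganteus)).
The other lineage descending from that same node — the sister group — is (Musca_maculatus,Vespa_palustris); its 2 tips in alphabetical order are the answer.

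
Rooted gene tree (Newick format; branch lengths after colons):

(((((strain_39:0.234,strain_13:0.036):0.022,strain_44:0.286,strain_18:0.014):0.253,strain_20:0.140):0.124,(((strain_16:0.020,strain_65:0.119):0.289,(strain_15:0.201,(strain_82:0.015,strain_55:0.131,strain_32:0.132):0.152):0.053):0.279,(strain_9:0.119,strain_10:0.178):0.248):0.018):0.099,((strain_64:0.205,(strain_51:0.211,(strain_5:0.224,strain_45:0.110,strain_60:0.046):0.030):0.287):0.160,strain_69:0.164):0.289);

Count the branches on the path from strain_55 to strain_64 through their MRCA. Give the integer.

9

The MRCA of strain_55 and strain_64 is the root of the tree.
From strain_55 up to that node: 6 branches. From strain_64 up to the same node: 3 branches. Total: 6 + 3 = 9.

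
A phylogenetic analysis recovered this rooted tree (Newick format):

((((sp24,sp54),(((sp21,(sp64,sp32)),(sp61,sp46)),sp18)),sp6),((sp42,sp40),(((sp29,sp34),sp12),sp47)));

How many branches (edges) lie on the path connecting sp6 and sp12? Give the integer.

The MRCA of sp6 and sp12 is the root of the tree.
From sp6 up to that node: 2 branches. From sp12 up to the same node: 4 branches. Total: 2 + 4 = 6.

6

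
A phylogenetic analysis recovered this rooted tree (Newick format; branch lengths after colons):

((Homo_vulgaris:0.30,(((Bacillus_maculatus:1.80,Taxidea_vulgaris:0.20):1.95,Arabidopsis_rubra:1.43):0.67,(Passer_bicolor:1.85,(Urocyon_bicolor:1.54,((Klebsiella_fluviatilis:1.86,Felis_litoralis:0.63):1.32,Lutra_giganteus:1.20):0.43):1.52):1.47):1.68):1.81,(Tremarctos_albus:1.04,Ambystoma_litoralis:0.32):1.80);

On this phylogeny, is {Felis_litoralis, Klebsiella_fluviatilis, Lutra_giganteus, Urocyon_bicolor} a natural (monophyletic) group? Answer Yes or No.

Yes

The most recent common ancestor of these taxa subtends (Urocyon_bicolor,((Klebsiella_fluviatilis,Felis_litoralis),Lutra_giganteus)).
That clade has exactly 4 tips — every listed taxon and nothing else — so the group is monophyletic.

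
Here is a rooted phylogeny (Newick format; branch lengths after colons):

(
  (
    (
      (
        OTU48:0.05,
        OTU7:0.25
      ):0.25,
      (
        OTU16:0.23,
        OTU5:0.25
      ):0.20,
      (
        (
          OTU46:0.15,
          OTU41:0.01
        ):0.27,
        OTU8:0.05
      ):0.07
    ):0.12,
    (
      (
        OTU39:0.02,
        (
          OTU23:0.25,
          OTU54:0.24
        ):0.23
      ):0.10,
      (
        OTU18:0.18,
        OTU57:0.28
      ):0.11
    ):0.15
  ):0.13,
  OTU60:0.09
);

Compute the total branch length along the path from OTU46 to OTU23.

The path runs OTU46 → … → MRCA → … → OTU23; the MRCA is the node subtending (((OTU48,OTU7),(OTU16,OTU5),((OTU46,OTU41),OTU8)),((OTU39,(OTU23,OTU54)),(OTU18,OTU57))).
Branch lengths along that path: 0.15 + 0.27 + 0.07 + 0.12 + 0.15 + 0.10 + 0.23 + 0.25 = 1.34.

1.34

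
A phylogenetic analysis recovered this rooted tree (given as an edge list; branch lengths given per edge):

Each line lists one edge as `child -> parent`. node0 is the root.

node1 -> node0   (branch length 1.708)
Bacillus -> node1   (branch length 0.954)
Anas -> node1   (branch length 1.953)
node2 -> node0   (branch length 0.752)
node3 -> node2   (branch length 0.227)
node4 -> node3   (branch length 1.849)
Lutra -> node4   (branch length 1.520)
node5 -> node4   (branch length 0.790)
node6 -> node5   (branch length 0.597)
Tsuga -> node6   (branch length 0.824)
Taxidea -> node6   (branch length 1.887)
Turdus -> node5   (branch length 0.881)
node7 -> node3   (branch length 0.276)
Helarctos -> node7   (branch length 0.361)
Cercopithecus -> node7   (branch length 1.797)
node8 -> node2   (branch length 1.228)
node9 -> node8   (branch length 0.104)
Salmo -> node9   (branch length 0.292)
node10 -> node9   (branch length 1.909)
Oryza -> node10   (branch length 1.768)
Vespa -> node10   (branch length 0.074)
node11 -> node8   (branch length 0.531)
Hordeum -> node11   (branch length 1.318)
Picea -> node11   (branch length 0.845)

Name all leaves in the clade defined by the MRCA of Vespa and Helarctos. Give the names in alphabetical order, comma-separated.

Tracing Vespa: it sits inside (Oryza,Vespa).
Tracing Helarctos: it sits inside (Helarctos,Cercopithecus).
The smallest clade enclosing both is (((Lutra,((Tsuga,Taxidea),Turdus)),(Helarctos,Cercopithecus)),((Salmo,(Oryza,Vespa)),(Hordeum,Picea))); the answer is its 11 terminal taxa in alphabetical order.

Cercopithecus, Helarctos, Hordeum, Lutra, Oryza, Picea, Salmo, Taxidea, Tsuga, Turdus, Vespa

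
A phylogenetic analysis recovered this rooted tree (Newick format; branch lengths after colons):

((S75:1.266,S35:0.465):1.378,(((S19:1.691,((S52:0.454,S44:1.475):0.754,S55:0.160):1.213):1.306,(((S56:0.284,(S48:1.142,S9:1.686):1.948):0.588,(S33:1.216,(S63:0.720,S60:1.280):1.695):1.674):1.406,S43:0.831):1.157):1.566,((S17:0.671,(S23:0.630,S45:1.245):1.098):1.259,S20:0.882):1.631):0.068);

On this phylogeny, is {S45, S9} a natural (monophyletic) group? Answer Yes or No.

No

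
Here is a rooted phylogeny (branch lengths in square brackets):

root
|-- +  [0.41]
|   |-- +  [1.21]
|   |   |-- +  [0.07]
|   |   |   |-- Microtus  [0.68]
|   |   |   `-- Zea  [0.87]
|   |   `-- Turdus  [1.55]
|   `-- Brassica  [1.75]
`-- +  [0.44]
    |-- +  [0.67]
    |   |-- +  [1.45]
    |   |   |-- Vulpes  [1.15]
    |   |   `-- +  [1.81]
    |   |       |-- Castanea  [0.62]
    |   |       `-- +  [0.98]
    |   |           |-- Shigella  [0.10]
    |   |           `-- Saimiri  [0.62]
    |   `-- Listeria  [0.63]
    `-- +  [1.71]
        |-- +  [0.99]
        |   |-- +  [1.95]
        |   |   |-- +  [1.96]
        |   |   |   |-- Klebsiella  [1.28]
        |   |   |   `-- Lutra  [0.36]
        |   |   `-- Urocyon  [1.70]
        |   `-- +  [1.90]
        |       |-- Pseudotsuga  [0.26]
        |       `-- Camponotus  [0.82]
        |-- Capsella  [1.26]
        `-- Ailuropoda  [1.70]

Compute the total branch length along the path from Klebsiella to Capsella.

7.44

The path runs Klebsiella → … → MRCA → … → Capsella; the MRCA is the node subtending ((((Klebsiella,Lutra),Urocyon),(Pseudotsuga,Camponotus)),Capsella,Ailuropoda).
Branch lengths along that path: 1.28 + 1.96 + 1.95 + 0.99 + 1.26 = 7.44.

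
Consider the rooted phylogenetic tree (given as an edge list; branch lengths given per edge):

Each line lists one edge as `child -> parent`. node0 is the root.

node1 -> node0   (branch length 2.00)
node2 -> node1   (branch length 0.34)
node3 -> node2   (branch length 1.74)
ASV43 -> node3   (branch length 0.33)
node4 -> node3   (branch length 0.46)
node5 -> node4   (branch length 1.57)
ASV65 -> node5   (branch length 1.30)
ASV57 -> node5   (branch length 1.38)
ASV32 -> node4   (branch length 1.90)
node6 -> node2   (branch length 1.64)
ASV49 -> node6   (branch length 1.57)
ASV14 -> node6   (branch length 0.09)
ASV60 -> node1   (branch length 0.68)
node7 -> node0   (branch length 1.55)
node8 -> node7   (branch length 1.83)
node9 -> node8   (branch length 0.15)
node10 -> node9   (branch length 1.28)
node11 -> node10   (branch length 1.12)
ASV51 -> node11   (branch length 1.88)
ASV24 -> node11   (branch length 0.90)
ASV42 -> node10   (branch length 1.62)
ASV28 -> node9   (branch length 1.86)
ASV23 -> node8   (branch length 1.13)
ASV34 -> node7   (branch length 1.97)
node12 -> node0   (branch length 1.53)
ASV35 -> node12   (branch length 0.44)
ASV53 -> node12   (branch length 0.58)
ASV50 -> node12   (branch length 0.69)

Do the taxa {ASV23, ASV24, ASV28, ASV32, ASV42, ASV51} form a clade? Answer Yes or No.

The MRCA of the listed taxa is the root, so the smallest clade containing them is the whole tree.
That clade also contains ASV14, ASV34, ASV35, ASV43, ASV49, ASV50, ASV53, ASV57, ASV60, ASV65, which are not in the proposed group, so the group is not monophyletic.

No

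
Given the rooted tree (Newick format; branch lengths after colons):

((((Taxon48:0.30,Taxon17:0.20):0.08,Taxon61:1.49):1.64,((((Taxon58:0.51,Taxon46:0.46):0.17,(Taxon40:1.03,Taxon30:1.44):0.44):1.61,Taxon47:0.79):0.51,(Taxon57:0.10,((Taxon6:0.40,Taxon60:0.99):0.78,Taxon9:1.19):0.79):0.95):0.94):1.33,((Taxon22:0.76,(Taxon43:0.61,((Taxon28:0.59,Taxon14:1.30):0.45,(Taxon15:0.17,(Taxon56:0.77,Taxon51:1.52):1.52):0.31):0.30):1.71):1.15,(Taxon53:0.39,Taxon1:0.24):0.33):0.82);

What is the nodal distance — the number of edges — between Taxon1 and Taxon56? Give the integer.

8

The MRCA of Taxon1 and Taxon56 is the node subtending ((Taxon22,(Taxon43,((Taxon28,Taxon14),(Taxon15,(Taxon56,Taxon51))))),(Taxon53,Taxon1)).
From Taxon1 up to that node: 2 branches. From Taxon56 up to the same node: 6 branches. Total: 2 + 6 = 8.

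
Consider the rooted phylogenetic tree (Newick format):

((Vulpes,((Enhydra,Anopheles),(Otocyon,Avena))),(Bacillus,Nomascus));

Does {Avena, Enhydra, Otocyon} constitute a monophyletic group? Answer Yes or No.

No

The MRCA of the listed taxa subtends ((Enhydra,Anopheles),(Otocyon,Avena)).
That clade also contains Anopheles, which is not in the proposed group, so the group is not monophyletic.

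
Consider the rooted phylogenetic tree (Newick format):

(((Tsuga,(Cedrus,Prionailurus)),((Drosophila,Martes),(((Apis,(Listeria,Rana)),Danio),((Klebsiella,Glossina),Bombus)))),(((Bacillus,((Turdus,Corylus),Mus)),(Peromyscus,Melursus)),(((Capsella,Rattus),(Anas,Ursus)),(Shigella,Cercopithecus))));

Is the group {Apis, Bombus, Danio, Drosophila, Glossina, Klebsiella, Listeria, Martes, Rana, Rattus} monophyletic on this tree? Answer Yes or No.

No

The MRCA of the listed taxa is the root, so the smallest clade containing them is the whole tree.
That clade also contains Anas, Bacillus, Capsella, Cedrus, Cercopithecus, Corylus, Melursus, Mus, Peromyscus, Prionailurus, Shigella, Tsuga, Turdus, Ursus, which are not in the proposed group, so the group is not monophyletic.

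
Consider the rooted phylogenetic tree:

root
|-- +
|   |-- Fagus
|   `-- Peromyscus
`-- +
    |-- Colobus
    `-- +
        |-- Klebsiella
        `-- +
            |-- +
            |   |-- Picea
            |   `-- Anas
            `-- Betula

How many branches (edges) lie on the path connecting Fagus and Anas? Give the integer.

7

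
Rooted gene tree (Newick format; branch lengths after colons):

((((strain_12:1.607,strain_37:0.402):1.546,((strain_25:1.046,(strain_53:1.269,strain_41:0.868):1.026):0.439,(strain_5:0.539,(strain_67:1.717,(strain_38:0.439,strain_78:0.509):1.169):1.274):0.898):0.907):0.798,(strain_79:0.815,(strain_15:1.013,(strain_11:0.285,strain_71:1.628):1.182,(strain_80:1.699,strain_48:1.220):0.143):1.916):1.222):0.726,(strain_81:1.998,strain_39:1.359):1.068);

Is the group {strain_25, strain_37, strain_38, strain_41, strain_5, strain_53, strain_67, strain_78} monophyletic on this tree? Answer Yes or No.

No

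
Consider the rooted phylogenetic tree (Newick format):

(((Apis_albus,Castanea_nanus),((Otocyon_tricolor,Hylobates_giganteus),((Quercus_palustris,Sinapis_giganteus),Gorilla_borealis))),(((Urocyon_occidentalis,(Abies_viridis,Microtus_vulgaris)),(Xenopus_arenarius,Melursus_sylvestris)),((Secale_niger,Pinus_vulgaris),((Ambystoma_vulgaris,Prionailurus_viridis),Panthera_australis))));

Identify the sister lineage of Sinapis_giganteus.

Quercus_palustris

Sinapis_giganteus attaches to the tree at the node subtending (Quercus_palustris,Sinapis_giganteus).
The other lineage descending from that same node — the sister group — is the single tip Quercus_palustris.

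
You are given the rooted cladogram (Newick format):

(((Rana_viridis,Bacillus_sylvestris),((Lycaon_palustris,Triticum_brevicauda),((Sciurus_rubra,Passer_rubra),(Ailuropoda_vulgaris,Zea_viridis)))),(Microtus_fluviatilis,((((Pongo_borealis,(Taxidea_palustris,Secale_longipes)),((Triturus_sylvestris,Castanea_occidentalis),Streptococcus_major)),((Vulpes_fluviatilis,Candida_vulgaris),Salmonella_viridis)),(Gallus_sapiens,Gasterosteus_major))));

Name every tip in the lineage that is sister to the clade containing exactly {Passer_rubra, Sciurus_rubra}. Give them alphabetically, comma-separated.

Ailuropoda_vulgaris, Zea_viridis

The clade containing exactly {Passer_rubra, Sciurus_rubra} attaches to the tree at the node subtending ((Sciurus_rubra,Passer_rubra),(Ailuropoda_vulgaris,Zea_viridis)).
The other lineage descending from that same node — the sister group — is (Ailuropoda_vulgaris,Zea_viridis); its 2 tips in alphabetical order are the answer.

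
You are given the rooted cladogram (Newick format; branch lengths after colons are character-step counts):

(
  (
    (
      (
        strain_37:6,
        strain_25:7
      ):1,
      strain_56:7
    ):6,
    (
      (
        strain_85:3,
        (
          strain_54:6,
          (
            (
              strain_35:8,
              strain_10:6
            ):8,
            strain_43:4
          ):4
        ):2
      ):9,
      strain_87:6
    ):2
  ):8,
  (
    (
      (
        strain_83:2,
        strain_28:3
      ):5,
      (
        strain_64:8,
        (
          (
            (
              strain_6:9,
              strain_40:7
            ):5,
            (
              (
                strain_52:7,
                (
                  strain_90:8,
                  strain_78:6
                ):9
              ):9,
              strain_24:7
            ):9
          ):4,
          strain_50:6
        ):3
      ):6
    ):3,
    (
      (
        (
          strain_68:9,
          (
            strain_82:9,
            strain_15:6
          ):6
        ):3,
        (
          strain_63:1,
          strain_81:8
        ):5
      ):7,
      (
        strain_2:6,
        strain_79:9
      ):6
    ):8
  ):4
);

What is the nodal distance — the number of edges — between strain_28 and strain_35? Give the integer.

11

The MRCA of strain_28 and strain_35 is the root of the tree.
From strain_28 up to that node: 4 branches. From strain_35 up to the same node: 7 branches. Total: 4 + 7 = 11.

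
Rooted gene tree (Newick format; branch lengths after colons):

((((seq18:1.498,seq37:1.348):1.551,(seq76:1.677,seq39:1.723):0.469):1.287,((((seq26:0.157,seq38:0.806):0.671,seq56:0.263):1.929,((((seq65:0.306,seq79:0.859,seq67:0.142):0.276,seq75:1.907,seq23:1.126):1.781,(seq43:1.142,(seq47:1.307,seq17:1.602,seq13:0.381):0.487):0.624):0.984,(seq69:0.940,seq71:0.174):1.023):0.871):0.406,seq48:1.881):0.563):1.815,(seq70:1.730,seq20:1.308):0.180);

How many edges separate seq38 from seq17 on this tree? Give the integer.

8

The MRCA of seq38 and seq17 is the node subtending (((seq26,seq38),seq56),((((seq65,seq79,seq67),seq75,seq23),(seq43,(seq47,seq17,seq13))),(seq69,seq71))).
From seq38 up to that node: 3 branches. From seq17 up to the same node: 5 branches. Total: 3 + 5 = 8.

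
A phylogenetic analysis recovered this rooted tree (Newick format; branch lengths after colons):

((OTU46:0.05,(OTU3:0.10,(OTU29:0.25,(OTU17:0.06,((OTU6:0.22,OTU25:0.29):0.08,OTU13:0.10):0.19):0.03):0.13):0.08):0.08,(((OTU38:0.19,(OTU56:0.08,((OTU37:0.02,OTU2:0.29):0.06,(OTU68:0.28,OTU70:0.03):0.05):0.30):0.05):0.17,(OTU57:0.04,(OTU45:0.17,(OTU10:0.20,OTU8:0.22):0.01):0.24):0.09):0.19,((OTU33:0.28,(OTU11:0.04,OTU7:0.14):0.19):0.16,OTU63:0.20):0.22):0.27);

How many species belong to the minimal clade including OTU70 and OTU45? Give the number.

10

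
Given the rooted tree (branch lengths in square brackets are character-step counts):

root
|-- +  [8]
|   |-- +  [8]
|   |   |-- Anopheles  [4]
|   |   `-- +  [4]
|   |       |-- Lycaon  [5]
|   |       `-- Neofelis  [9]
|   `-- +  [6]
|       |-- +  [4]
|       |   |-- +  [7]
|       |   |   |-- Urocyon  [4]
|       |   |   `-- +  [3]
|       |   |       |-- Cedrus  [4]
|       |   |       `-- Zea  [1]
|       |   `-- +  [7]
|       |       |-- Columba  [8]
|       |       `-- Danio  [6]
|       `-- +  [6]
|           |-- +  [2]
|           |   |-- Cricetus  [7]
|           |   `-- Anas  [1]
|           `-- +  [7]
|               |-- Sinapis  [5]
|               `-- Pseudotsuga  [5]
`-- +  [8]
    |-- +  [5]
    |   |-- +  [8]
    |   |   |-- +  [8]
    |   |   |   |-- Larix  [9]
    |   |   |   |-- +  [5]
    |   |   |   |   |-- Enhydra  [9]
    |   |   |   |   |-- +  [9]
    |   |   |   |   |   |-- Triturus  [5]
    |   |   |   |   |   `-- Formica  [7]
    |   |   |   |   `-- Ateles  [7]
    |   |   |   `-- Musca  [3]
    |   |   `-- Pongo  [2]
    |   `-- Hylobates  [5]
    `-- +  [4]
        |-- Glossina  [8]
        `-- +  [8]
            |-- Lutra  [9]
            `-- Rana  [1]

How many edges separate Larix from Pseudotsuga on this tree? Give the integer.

The MRCA of Larix and Pseudotsuga is the root of the tree.
From Larix up to that node: 5 branches. From Pseudotsuga up to the same node: 5 branches. Total: 5 + 5 = 10.

10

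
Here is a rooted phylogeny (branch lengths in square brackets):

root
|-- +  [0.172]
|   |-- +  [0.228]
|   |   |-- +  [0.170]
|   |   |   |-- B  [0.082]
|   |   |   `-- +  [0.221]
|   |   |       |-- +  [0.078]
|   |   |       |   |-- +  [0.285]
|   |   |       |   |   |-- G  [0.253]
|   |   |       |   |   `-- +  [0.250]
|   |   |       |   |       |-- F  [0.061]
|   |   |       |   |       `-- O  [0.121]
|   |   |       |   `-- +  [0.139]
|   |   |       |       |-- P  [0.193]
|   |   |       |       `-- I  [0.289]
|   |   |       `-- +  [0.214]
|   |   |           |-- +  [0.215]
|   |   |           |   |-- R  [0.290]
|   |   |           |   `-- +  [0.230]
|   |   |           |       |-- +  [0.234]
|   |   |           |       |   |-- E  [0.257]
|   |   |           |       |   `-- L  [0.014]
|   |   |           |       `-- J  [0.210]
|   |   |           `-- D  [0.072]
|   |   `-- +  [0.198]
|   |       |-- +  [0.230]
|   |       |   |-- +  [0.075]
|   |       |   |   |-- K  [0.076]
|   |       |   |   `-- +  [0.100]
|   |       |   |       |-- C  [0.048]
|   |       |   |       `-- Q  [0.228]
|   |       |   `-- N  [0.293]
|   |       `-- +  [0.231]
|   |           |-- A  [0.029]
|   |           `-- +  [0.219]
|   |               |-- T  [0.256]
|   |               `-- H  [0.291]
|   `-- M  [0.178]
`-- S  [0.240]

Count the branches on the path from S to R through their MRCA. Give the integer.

The MRCA of S and R is the root of the tree.
From S up to that node: 1 branch. From R up to the same node: 7 branches. Total: 1 + 7 = 8.

8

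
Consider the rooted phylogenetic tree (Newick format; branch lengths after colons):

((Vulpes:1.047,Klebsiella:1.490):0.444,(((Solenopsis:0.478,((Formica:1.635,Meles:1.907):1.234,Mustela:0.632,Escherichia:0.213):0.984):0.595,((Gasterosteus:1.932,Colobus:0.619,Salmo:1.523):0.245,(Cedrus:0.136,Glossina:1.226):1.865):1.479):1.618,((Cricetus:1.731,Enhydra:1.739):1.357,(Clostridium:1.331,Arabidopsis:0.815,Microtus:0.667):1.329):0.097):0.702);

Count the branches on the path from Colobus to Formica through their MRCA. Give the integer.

7

The MRCA of Colobus and Formica is the node subtending ((Solenopsis,((Formica,Meles),Mustela,Escherichia)),((Gasterosteus,Colobus,Salmo),(Cedrus,Glossina))).
From Colobus up to that node: 3 branches. From Formica up to the same node: 4 branches. Total: 3 + 4 = 7.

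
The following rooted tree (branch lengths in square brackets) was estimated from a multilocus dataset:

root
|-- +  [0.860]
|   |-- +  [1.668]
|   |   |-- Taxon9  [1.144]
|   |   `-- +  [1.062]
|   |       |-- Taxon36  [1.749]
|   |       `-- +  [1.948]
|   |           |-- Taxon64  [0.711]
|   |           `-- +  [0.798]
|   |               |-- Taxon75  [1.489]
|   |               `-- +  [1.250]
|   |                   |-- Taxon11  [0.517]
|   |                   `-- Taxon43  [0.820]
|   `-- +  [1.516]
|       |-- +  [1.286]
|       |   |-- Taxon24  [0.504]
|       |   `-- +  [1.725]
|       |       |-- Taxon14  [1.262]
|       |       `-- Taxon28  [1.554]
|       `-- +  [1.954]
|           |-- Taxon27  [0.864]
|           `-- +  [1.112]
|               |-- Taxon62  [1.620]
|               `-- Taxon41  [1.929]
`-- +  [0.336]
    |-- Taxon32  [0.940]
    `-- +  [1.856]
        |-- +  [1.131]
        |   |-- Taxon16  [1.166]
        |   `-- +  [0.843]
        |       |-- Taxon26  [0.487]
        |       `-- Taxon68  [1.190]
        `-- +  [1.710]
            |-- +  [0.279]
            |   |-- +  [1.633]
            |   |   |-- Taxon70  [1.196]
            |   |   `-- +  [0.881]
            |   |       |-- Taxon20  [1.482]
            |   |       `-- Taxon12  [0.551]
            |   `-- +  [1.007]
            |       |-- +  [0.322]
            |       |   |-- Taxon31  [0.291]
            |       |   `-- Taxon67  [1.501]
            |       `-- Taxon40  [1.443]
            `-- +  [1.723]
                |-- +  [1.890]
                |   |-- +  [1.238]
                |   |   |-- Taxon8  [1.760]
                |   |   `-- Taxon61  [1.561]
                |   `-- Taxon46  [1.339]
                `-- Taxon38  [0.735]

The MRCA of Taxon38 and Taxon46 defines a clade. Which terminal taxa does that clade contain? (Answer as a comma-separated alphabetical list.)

Taxon38, Taxon46, Taxon61, Taxon8

Tracing Taxon38: it sits inside (((Taxon8,Taxon61),Taxon46),Taxon38).
Tracing Taxon46: it sits inside ((Taxon8,Taxon61),Taxon46).
The smallest clade enclosing both is (((Taxon8,Taxon61),Taxon46),Taxon38); the answer is its 4 terminal taxa in alphabetical order.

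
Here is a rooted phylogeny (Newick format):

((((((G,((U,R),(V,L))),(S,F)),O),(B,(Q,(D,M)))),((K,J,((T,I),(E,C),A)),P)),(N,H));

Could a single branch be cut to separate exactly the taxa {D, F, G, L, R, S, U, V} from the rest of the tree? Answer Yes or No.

The MRCA of the listed taxa subtends ((((G,((U,R),(V,L))),(S,F)),O),(B,(Q,(D,M)))).
That clade also contains B, M, O, Q, which are not in the proposed group, so the group is not monophyletic.

No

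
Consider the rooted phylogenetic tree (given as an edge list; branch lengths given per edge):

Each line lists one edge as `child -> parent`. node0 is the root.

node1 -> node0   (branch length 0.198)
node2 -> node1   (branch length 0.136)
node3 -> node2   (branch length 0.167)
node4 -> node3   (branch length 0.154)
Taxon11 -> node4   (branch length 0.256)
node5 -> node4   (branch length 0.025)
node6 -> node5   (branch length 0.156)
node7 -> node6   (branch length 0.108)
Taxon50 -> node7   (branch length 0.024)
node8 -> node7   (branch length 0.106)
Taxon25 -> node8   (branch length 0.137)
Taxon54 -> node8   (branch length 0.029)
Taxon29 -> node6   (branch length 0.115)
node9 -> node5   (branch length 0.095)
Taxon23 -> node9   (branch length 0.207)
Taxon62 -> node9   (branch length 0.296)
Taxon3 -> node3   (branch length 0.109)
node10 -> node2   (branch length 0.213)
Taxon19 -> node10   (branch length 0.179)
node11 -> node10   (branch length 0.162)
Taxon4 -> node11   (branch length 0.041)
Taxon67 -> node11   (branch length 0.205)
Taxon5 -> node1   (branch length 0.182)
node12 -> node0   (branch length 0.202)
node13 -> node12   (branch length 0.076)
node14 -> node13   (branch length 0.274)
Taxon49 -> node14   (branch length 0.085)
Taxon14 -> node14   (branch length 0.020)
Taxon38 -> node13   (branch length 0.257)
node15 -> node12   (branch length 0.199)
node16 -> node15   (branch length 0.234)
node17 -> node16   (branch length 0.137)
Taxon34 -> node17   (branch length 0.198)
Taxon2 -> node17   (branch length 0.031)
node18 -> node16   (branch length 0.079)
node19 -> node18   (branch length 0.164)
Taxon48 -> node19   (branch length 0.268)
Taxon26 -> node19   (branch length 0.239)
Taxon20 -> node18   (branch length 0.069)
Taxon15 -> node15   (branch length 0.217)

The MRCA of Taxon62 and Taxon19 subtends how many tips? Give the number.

11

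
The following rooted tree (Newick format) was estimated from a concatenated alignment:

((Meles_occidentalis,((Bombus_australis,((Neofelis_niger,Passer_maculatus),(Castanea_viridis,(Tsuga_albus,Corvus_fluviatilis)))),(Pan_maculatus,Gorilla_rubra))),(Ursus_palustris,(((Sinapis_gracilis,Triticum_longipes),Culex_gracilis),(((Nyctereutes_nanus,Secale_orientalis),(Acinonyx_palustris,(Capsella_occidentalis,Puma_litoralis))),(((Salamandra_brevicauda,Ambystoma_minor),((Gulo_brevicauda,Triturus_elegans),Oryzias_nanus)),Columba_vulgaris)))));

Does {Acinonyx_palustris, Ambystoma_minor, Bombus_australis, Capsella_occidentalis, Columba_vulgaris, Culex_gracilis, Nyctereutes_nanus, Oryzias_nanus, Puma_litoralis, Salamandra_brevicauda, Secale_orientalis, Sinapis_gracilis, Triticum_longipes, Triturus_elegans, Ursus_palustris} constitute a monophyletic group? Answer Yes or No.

No

The MRCA of the listed taxa is the root, so the smallest clade containing them is the whole tree.
That clade also contains Castanea_viridis, Corvus_fluviatilis, Gorilla_rubra, Gulo_brevicauda, Meles_occidentalis, Neofelis_niger, Pan_maculatus, Passer_maculatus, Tsuga_albus, which are not in the proposed group, so the group is not monophyletic.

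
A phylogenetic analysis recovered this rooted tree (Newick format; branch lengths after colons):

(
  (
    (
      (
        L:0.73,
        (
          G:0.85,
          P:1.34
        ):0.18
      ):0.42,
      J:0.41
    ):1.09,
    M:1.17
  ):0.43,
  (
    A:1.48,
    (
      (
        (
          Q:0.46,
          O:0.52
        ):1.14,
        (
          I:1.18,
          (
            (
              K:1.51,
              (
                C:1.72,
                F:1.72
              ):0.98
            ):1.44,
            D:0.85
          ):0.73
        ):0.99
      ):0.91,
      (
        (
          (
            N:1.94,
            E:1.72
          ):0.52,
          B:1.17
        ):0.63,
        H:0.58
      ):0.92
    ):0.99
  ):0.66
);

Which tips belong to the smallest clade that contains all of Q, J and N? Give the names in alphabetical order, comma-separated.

Tracing Q: it sits inside (Q,O).
Tracing J: it sits inside ((L,(G,P)),J).
Tracing N: it sits inside (N,E).
The smallest clade enclosing all 3 is the whole tree (their MRCA is the root), so the answer is all 17 tips in alphabetical order.

A, B, C, D, E, F, G, H, I, J, K, L, M, N, O, P, Q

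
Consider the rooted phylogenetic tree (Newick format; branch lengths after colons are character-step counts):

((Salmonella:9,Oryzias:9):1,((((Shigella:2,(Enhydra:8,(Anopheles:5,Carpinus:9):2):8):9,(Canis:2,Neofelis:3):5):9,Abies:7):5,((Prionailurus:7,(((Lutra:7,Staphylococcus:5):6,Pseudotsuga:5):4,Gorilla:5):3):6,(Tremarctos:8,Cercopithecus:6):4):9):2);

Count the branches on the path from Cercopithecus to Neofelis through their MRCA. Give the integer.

The MRCA of Cercopithecus and Neofelis is the node subtending ((((Shigella,(Enhydra,(Anopheles,Carpinus))),(Canis,Neofelis)),Abies),((Prionailurus,(((Lutra,Staphylococcus),Pseudotsuga),Gorilla)),(Tremarctos,Cercopithecus))).
From Cercopithecus up to that node: 3 branches. From Neofelis up to the same node: 4 branches. Total: 3 + 4 = 7.

7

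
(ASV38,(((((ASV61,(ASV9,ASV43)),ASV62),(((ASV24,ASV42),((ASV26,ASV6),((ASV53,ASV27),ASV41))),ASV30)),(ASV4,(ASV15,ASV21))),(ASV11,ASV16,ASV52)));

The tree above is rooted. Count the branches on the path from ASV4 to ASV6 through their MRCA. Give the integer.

The MRCA of ASV4 and ASV6 is the node subtending ((((ASV61,(ASV9,ASV43)),ASV62),(((ASV24,ASV42),((ASV26,ASV6),((ASV53,ASV27),ASV41))),ASV30)),(ASV4,(ASV15,ASV21))).
From ASV4 up to that node: 2 branches. From ASV6 up to the same node: 6 branches. Total: 2 + 6 = 8.

8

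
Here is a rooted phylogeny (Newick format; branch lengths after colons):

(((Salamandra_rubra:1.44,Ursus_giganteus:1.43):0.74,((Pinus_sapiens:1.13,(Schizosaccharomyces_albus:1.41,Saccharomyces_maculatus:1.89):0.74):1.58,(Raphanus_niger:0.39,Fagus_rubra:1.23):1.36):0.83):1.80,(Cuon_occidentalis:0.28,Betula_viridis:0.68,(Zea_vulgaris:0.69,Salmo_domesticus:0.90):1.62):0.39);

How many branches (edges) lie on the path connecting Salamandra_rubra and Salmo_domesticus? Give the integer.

The MRCA of Salamandra_rubra and Salmo_domesticus is the root of the tree.
From Salamandra_rubra up to that node: 3 branches. From Salmo_domesticus up to the same node: 3 branches. Total: 3 + 3 = 6.

6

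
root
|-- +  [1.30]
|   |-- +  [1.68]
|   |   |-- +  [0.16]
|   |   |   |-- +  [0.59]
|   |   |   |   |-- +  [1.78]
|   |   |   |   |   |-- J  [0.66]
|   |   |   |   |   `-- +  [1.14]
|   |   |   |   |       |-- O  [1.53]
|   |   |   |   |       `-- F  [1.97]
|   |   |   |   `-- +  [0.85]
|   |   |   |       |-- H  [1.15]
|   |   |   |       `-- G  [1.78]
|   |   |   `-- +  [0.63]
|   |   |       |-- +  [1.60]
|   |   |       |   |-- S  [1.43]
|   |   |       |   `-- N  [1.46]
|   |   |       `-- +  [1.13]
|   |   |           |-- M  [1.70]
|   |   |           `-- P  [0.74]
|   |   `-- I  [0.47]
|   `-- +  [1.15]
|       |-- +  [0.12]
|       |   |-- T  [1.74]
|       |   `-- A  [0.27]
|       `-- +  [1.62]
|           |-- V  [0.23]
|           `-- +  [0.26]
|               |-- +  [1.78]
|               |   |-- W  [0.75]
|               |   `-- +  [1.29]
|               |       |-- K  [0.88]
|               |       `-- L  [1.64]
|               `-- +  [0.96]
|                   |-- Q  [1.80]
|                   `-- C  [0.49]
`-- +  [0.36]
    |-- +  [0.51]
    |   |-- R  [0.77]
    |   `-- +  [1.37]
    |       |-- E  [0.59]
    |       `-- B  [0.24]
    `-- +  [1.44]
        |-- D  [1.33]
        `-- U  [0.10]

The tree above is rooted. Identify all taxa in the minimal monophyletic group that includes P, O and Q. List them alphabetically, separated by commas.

Tracing P: it sits inside (M,P).
Tracing O: it sits inside (O,F).
Tracing Q: it sits inside (Q,C).
The smallest clade enclosing all 3 is (((((J,(O,F)),(H,G)),((S,N),(M,P))),I),((T,A),(V,((W,(K,L)),(Q,C))))); the answer is its 18 terminal taxa in alphabetical order.

A, C, F, G, H, I, J, K, L, M, N, O, P, Q, S, T, V, W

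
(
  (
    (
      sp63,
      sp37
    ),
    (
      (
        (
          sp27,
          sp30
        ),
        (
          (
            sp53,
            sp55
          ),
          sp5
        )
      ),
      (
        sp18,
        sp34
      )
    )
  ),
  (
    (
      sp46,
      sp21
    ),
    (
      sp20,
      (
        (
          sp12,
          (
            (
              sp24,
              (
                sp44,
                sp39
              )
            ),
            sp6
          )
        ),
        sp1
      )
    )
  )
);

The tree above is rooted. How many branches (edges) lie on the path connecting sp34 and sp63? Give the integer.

5

The MRCA of sp34 and sp63 is the node subtending ((sp63,sp37),(((sp27,sp30),((sp53,sp55),sp5)),(sp18,sp34))).
From sp34 up to that node: 3 branches. From sp63 up to the same node: 2 branches. Total: 3 + 2 = 5.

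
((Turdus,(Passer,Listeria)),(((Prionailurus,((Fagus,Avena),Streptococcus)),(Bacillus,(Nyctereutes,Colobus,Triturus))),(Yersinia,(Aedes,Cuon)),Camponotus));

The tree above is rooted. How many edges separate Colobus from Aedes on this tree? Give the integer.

The MRCA of Colobus and Aedes is the node subtending (((Prionailurus,((Fagus,Avena),Streptococcus)),(Bacillus,(Nyctereutes,Colobus,Triturus))),(Yersinia,(Aedes,Cuon)),Camponotus).
From Colobus up to that node: 4 branches. From Aedes up to the same node: 3 branches. Total: 4 + 3 = 7.

7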